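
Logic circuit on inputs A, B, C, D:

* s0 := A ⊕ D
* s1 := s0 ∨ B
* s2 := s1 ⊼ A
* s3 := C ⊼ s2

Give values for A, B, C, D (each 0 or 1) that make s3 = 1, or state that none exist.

Check with A=1, B=1, C=1, D=0:
s0 = A ⊕ D = 1 ⊕ 0 = 1
s1 = s0 ∨ B = 1 ∨ 1 = 1
s2 = s1 ⊼ A = 1 ⊼ 1 = 0
s3 = C ⊼ s2 = 1 ⊼ 0 = 1
So s3 = 1 as required.

A=1, B=1, C=1, D=0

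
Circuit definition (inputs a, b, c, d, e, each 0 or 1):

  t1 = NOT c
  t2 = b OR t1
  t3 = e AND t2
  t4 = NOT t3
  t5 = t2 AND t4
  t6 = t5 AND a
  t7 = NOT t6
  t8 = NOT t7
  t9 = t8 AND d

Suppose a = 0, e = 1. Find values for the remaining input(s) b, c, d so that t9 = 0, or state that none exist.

b=1, c=0, d=0

t9 = t8 AND d must be 0, so at least one of t8, d is 0.
Check with a = 0, e = 1 and b=1, c=0, d=0:
t1 = NOT c = NOT 0 = 1
t2 = b OR t1 = 1 OR 1 = 1
t3 = e AND t2 = 1 AND 1 = 1
t4 = NOT t3 = NOT 1 = 0
t5 = t2 AND t4 = 1 AND 0 = 0
t6 = t5 AND a = 0 AND 0 = 0
t7 = NOT t6 = NOT 0 = 1
t8 = NOT t7 = NOT 1 = 0
t9 = t8 AND d = 0 AND 0 = 0
So t9 = 0.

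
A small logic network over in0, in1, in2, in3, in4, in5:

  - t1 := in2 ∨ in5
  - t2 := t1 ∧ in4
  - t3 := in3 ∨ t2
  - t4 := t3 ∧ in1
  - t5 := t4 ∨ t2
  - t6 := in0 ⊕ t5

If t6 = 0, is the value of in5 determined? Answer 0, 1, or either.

Both values of in5 occur among assignments with t6 = 0:
  in5=0: in0=0, in1=0, in2=0, in3=0, in4=0, in5=0
  in5=1: in0=0, in1=0, in2=0, in3=0, in4=0, in5=1

either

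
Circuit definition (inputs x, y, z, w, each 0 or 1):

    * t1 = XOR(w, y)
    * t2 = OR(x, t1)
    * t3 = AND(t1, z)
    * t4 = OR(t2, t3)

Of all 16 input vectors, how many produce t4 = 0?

4

t4 = OR(t2, t3) must be 0, so both t2 = 0 and t3 = 0.
Enumerating the 16 input combinations, 4 give t4 = 0 and 12 give t4 = 1.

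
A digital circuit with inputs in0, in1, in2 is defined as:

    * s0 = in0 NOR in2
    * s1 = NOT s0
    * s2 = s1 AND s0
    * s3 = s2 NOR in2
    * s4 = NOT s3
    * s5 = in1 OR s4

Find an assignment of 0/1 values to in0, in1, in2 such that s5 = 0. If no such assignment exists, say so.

in0=0, in1=0, in2=0

s5 = in1 OR s4 must be 0, so both in1 = 0 and s4 = 0.
s4 = NOT s3 must be 0, so s3 = 1.
s3 = s2 NOR in2 must be 1, so both s2 = 0 and in2 = 0.
Check with in0=0, in1=0, in2=0:
s0 = in0 NOR in2 = 0 NOR 0 = 1
s1 = NOT s0 = NOT 1 = 0
s2 = s1 AND s0 = 0 AND 1 = 0
s3 = s2 NOR in2 = 0 NOR 0 = 1
s4 = NOT s3 = NOT 1 = 0
s5 = in1 OR s4 = 0 OR 0 = 0
So s5 = 0 as required.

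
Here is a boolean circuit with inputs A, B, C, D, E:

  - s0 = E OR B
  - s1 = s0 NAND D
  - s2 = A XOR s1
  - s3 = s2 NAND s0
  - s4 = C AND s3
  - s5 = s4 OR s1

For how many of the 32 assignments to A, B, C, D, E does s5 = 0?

s5 = s4 OR s1 must be 0, so both s4 = 0 and s1 = 0.
s4 = C AND s3 must be 0, so at least one of C, s3 is 0.
s1 = s0 NAND D must be 0, so both s0 = 1 and D = 1.
Enumerating the 32 input combinations, 9 give s5 = 0 and 23 give s5 = 1.

9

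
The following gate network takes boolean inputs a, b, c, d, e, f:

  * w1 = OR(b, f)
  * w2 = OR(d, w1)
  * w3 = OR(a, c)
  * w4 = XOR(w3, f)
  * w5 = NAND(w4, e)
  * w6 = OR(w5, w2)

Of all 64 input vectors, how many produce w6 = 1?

61

w6 = OR(w5, w2) must be 1, so at least one of w5, w2 is 1.
Enumerating the 64 input combinations, 61 give w6 = 1 and 3 give w6 = 0.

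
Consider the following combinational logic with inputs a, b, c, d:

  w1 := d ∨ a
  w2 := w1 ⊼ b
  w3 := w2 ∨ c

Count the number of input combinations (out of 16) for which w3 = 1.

w3 = w2 ∨ c must be 1, so at least one of w2, c is 1.
Enumerating the 16 input combinations, 13 give w3 = 1 and 3 give w3 = 0.

13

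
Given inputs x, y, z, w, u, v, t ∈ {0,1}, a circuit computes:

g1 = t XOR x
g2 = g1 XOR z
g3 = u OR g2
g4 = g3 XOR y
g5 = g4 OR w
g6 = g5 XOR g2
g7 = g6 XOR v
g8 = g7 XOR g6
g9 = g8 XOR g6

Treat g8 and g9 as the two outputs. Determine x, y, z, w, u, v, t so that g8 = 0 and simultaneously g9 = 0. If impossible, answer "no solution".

Check with x=1 y=0 z=1 w=0 u=0 v=0 t=1:
g1 = t XOR x = 1 XOR 1 = 0
g2 = g1 XOR z = 0 XOR 1 = 1
g3 = u OR g2 = 0 OR 1 = 1
g4 = g3 XOR y = 1 XOR 0 = 1
g5 = g4 OR w = 1 OR 0 = 1
g6 = g5 XOR g2 = 1 XOR 1 = 0
g7 = g6 XOR v = 0 XOR 0 = 0
g8 = g7 XOR g6 = 0 XOR 0 = 0
g9 = g8 XOR g6 = 0 XOR 0 = 0
So g8 = 0 and g9 = 0.

x=1 y=0 z=1 w=0 u=0 v=0 t=1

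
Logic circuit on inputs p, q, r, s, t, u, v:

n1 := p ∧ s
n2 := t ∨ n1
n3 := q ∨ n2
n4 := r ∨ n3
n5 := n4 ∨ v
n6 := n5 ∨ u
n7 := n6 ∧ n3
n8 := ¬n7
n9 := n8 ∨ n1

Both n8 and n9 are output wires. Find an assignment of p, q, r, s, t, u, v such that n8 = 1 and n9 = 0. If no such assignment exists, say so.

Across all 128 input combinations, none give both n8 = 1 and n9 = 0.

no solution exists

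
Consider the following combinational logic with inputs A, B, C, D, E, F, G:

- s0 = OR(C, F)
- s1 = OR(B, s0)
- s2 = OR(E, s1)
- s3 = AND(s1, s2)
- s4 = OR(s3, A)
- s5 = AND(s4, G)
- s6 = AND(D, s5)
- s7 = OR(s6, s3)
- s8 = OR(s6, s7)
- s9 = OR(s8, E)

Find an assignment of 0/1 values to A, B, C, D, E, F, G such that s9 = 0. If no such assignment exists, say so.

A=0, B=0, C=0, D=1, E=0, F=0, G=0

s9 = OR(s8, E) must be 0, so both s8 = 0 and E = 0.
s8 = OR(s6, s7) must be 0, so both s6 = 0 and s7 = 0.
s6 = AND(D, s5) must be 0, so at least one of D, s5 is 0.
Check with A=0, B=0, C=0, D=1, E=0, F=0, G=0:
s0 = OR(C, F) = OR(0, 0) = 0
s1 = OR(B, s0) = OR(0, 0) = 0
s2 = OR(E, s1) = OR(0, 0) = 0
s3 = AND(s1, s2) = AND(0, 0) = 0
s4 = OR(s3, A) = OR(0, 0) = 0
s5 = AND(s4, G) = AND(0, 0) = 0
s6 = AND(D, s5) = AND(1, 0) = 0
s7 = OR(s6, s3) = OR(0, 0) = 0
s8 = OR(s6, s7) = OR(0, 0) = 0
s9 = OR(s8, E) = OR(0, 0) = 0
So s9 = 0 as required.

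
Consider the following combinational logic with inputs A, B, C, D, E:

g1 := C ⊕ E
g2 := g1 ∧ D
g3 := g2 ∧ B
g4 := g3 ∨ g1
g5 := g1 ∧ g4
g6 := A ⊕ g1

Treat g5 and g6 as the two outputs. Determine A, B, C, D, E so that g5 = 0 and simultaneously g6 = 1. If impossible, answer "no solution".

Check with A=1, B=1, C=1, D=0, E=1:
g1 = C ⊕ E = 1 ⊕ 1 = 0
g2 = g1 ∧ D = 0 ∧ 0 = 0
g3 = g2 ∧ B = 0 ∧ 1 = 0
g4 = g3 ∨ g1 = 0 ∨ 0 = 0
g5 = g1 ∧ g4 = 0 ∧ 0 = 0
g6 = A ⊕ g1 = 1 ⊕ 0 = 1
So g5 = 0 and g6 = 1.

A=1, B=1, C=1, D=0, E=1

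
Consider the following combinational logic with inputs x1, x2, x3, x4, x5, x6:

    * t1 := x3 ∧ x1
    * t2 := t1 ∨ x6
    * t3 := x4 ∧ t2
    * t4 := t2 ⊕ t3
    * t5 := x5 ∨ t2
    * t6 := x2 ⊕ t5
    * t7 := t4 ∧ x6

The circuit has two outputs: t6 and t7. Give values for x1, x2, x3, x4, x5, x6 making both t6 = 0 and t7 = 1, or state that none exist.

Check with x1=0 x2=1 x3=1 x4=0 x5=1 x6=1:
t1 = x3 ∧ x1 = 1 ∧ 0 = 0
t2 = t1 ∨ x6 = 0 ∨ 1 = 1
t3 = x4 ∧ t2 = 0 ∧ 1 = 0
t4 = t2 ⊕ t3 = 1 ⊕ 0 = 1
t5 = x5 ∨ t2 = 1 ∨ 1 = 1
t6 = x2 ⊕ t5 = 1 ⊕ 1 = 0
t7 = t4 ∧ x6 = 1 ∧ 1 = 1
So t6 = 0 and t7 = 1.

x1=0 x2=1 x3=1 x4=0 x5=1 x6=1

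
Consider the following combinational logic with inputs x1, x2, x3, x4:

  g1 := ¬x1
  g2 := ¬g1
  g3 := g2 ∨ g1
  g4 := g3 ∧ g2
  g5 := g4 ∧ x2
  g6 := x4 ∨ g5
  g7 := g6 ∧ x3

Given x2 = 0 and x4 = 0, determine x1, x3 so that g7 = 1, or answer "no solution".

no solution exists

With x2 = 0 and x4 = 0 fixed, none of the 4 settings of x1, x3 give g7 = 1.
For example, with x1=0, x3=0:
g1 = ¬x1 = ¬0 = 1
g2 = ¬g1 = ¬1 = 0
g3 = g2 ∨ g1 = 0 ∨ 1 = 1
g4 = g3 ∧ g2 = 1 ∧ 0 = 0
g5 = g4 ∧ x2 = 0 ∧ 0 = 0
g6 = x4 ∨ g5 = 0 ∨ 0 = 0
g7 = g6 ∧ x3 = 0 ∧ 0 = 0
giving g7 = 0 ≠ 1.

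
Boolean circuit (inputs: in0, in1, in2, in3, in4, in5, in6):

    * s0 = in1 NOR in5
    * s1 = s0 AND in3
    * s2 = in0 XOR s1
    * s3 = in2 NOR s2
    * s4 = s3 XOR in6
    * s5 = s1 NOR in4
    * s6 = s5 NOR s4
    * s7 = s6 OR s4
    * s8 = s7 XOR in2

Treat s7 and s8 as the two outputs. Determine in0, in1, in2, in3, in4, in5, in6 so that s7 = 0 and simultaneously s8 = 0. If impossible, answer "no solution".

Check with in0=1, in1=1, in2=0, in3=1, in4=0, in5=1, in6=0:
s0 = in1 NOR in5 = 1 NOR 1 = 0
s1 = s0 AND in3 = 0 AND 1 = 0
s2 = in0 XOR s1 = 1 XOR 0 = 1
s3 = in2 NOR s2 = 0 NOR 1 = 0
s4 = s3 XOR in6 = 0 XOR 0 = 0
s5 = s1 NOR in4 = 0 NOR 0 = 1
s6 = s5 NOR s4 = 1 NOR 0 = 0
s7 = s6 OR s4 = 0 OR 0 = 0
s8 = s7 XOR in2 = 0 XOR 0 = 0
So s7 = 0 and s8 = 0.

in0=1, in1=1, in2=0, in3=1, in4=0, in5=1, in6=0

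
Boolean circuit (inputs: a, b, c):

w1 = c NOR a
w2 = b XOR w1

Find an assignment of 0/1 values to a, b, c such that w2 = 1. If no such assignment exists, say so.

w2 = b XOR w1 must be 1, so b and w1 differ.
Check with a=0, b=1, c=1:
w1 = c NOR a = 1 NOR 0 = 0
w2 = b XOR w1 = 1 XOR 0 = 1
So w2 = 1 as required.

a=0, b=1, c=1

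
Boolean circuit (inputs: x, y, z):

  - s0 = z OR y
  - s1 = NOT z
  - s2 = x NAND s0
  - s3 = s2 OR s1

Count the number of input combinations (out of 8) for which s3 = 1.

6

s3 = s2 OR s1 must be 1, so at least one of s2, s1 is 1.
Enumerating the 8 input combinations, 6 give s3 = 1 and 2 give s3 = 0.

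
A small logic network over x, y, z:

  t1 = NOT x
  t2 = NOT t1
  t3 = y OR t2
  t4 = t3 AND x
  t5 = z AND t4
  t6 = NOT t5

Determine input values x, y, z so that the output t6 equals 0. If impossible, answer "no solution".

x=1, y=0, z=1

t6 = NOT t5 must be 0, so t5 = 1.
Check with x=1, y=0, z=1:
t1 = NOT x = NOT 1 = 0
t2 = NOT t1 = NOT 0 = 1
t3 = y OR t2 = 0 OR 1 = 1
t4 = t3 AND x = 1 AND 1 = 1
t5 = z AND t4 = 1 AND 1 = 1
t6 = NOT t5 = NOT 1 = 0
So t6 = 0 as required.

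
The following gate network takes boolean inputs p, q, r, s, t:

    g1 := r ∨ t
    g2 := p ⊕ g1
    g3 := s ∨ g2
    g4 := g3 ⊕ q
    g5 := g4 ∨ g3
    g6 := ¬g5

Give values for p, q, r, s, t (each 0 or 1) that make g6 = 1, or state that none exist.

p=1 q=0 r=0 s=0 t=1

g6 = ¬g5 must be 1, so g5 = 0.
g5 = g4 ∨ g3 must be 0, so both g4 = 0 and g3 = 0.
Check with p=1 q=0 r=0 s=0 t=1:
g1 = r ∨ t = 0 ∨ 1 = 1
g2 = p ⊕ g1 = 1 ⊕ 1 = 0
g3 = s ∨ g2 = 0 ∨ 0 = 0
g4 = g3 ⊕ q = 0 ⊕ 0 = 0
g5 = g4 ∨ g3 = 0 ∨ 0 = 0
g6 = ¬g5 = ¬0 = 1
So g6 = 1 as required.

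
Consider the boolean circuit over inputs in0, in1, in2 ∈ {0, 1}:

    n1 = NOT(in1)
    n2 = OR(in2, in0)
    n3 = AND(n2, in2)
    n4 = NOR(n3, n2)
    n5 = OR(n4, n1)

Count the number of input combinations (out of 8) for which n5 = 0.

n5 = OR(n4, n1) must be 0, so both n4 = 0 and n1 = 0.
n4 = NOR(n3, n2) must be 0, so at least one of n3, n2 is 1.
n1 = NOT(in1) must be 0, so in1 = 1.
Satisfying assignments:
  in0=0, in1=1, in2=1
  in0=1, in1=1, in2=0
  in0=1, in1=1, in2=1

3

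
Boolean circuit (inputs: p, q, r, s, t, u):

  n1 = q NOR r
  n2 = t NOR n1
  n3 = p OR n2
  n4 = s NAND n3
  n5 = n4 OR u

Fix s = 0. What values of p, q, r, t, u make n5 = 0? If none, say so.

With s = 0 fixed, none of the 32 settings of p, q, r, t, u give n5 = 0.
For example, with p=0, q=0, r=1, t=1, u=0:
n1 = q NOR r = 0 NOR 1 = 0
n2 = t NOR n1 = 1 NOR 0 = 0
n3 = p OR n2 = 0 OR 0 = 0
n4 = s NAND n3 = 0 NAND 0 = 1
n5 = n4 OR u = 1 OR 0 = 1
giving n5 = 1 ≠ 0.

no solution exists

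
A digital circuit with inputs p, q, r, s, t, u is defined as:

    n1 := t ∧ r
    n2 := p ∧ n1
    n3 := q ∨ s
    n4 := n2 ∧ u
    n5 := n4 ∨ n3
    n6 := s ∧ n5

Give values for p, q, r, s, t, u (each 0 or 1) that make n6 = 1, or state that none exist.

p=0 q=1 r=0 s=1 t=1 u=1

Check with p=0 q=1 r=0 s=1 t=1 u=1:
n1 = t ∧ r = 1 ∧ 0 = 0
n2 = p ∧ n1 = 0 ∧ 0 = 0
n3 = q ∨ s = 1 ∨ 1 = 1
n4 = n2 ∧ u = 0 ∧ 1 = 0
n5 = n4 ∨ n3 = 0 ∨ 1 = 1
n6 = s ∧ n5 = 1 ∧ 1 = 1
So n6 = 1 as required.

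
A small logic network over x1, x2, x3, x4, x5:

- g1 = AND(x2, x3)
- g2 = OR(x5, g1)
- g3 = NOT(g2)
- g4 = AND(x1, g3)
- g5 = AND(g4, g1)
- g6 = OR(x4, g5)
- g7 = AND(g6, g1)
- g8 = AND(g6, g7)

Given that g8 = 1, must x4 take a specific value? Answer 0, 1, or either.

1

g8 = AND(g6, g7) must be 1, so both g6 = 1 and g7 = 1.
g6 = OR(x4, g5) must be 1, so at least one of x4, g5 is 1.
Every assignment with g8 = 1 has x4 = 1; there are 4 such assignment(s).
  x1=0, x2=1, x3=1, x4=1, x5=0
  x1=0, x2=1, x3=1, x4=1, x5=1
  x1=1, x2=1, x3=1, x4=1, x5=0
  x1=1, x2=1, x3=1, x4=1, x5=1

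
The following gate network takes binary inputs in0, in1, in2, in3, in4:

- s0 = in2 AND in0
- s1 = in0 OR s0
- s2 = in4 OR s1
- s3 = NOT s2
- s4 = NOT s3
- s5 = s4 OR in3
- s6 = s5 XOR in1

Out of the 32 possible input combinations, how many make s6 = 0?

s6 = s5 XOR in1 must be 0, so s5 and in1 are equal.
Enumerating the 32 input combinations, 16 give s6 = 0 and 16 give s6 = 1.

16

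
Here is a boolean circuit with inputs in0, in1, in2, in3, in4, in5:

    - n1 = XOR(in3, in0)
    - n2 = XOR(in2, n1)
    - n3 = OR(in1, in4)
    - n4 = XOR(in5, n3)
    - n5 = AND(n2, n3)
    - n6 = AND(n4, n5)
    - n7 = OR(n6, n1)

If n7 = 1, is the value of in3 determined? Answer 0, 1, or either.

Both values of in3 occur among assignments with n7 = 1:
  in3=0: in0=0, in1=0, in2=1, in3=0, in4=1, in5=0
  in3=1: in0=0, in1=0, in2=0, in3=1, in4=0, in5=0

either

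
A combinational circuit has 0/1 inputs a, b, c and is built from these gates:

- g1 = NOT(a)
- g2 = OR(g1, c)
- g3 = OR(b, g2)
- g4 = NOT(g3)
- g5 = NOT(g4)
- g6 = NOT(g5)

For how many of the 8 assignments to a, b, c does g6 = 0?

7

g6 = NOT(g5) must be 0, so g5 = 1.
g5 = NOT(g4) must be 1, so g4 = 0.
g4 = NOT(g3) must be 0, so g3 = 1.
Enumerating the 8 input combinations, 7 give g6 = 0 and 1 give g6 = 1.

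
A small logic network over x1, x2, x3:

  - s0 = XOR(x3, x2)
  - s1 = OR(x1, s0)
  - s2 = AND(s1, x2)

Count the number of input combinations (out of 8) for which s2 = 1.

s2 = AND(s1, x2) must be 1, so both s1 = 1 and x2 = 1.
Satisfying assignments:
  x1=0, x2=1, x3=0
  x1=1, x2=1, x3=0
  x1=1, x2=1, x3=1

3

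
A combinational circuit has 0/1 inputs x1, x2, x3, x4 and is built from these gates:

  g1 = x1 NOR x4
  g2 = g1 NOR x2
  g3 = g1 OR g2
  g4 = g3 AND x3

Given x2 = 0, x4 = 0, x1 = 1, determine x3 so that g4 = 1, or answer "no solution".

g4 = g3 AND x3 must be 1, so both g3 = 1 and x3 = 1.
Check with x2 = 0, x4 = 0, x1 = 1 and x3=1:
g1 = x1 NOR x4 = 1 NOR 0 = 0
g2 = g1 NOR x2 = 0 NOR 0 = 1
g3 = g1 OR g2 = 0 OR 1 = 1
g4 = g3 AND x3 = 1 AND 1 = 1
So g4 = 1.

x3=1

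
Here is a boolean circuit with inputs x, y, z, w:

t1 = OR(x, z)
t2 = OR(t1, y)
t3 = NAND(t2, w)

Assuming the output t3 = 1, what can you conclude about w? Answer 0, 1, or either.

either

Both values of w occur among assignments with t3 = 1:
  w=0: x=0, y=0, z=0, w=0
  w=1: x=0, y=0, z=0, w=1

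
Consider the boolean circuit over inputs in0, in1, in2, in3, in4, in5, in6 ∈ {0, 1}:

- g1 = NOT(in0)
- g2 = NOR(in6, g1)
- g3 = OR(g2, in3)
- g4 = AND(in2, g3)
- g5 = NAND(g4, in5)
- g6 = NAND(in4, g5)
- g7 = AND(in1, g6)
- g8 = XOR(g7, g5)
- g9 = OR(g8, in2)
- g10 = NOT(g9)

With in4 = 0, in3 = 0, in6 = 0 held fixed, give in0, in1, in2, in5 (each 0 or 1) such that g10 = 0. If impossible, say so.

in0=1, in1=0, in2=0, in5=1

g10 = NOT(g9) must be 0, so g9 = 1.
Check with in4 = 0, in3 = 0, in6 = 0 and in0=1, in1=0, in2=0, in5=1:
g1 = NOT(in0) = NOT 1 = 0
g2 = NOR(in6, g1) = NOR(0, 0) = 1
g3 = OR(g2, in3) = OR(1, 0) = 1
g4 = AND(in2, g3) = AND(0, 1) = 0
g5 = NAND(g4, in5) = NAND(0, 1) = 1
g6 = NAND(in4, g5) = NAND(0, 1) = 1
g7 = AND(in1, g6) = AND(0, 1) = 0
g8 = XOR(g7, g5) = XOR(0, 1) = 1
g9 = OR(g8, in2) = OR(1, 0) = 1
g10 = NOT(g9) = NOT 1 = 0
So g10 = 0.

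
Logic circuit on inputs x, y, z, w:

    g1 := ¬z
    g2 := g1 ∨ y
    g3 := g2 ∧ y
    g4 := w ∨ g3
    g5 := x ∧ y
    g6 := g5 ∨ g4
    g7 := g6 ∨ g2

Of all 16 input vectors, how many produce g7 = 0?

2

g7 = g6 ∨ g2 must be 0, so both g6 = 0 and g2 = 0.
g6 = g5 ∨ g4 must be 0, so both g5 = 0 and g4 = 0.
Satisfying assignments:
  x=0, y=0, z=1, w=0
  x=1, y=0, z=1, w=0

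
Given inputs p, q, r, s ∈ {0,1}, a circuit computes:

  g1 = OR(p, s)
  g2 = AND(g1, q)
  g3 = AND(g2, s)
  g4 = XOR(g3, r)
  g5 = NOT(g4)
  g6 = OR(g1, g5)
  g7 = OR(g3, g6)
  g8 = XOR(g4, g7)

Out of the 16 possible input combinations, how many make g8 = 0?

g8 = XOR(g4, g7) must be 0, so g4 and g7 are equal.
Enumerating the 16 input combinations, 6 give g8 = 0 and 10 give g8 = 1.

6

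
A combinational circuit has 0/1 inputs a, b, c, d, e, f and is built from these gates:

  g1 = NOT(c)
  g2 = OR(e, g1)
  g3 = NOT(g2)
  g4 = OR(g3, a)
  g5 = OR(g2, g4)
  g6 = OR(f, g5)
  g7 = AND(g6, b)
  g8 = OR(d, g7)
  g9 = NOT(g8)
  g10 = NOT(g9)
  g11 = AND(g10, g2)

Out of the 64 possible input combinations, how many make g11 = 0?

g11 = AND(g10, g2) must be 0, so at least one of g10, g2 is 0.
Enumerating the 64 input combinations, 28 give g11 = 0 and 36 give g11 = 1.

28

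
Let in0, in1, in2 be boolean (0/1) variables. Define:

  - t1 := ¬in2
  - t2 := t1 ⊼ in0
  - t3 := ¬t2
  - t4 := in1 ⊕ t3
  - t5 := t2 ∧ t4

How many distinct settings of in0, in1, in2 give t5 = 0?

t5 = t2 ∧ t4 must be 0, so at least one of t2, t4 is 0.
Satisfying assignments:
  in0=0, in1=0, in2=0
  in0=0, in1=0, in2=1
  in0=1, in1=0, in2=0
  in0=1, in1=0, in2=1
  in0=1, in1=1, in2=0

5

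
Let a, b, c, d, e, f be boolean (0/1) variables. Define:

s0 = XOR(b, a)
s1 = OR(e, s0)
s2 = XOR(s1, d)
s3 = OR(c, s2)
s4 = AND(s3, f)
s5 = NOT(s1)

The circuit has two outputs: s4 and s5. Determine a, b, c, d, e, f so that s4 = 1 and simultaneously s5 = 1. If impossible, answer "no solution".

a=0, b=0, c=1, d=0, e=0, f=1

Check with a=0, b=0, c=1, d=0, e=0, f=1:
s0 = XOR(b, a) = XOR(0, 0) = 0
s1 = OR(e, s0) = OR(0, 0) = 0
s2 = XOR(s1, d) = XOR(0, 0) = 0
s3 = OR(c, s2) = OR(1, 0) = 1
s4 = AND(s3, f) = AND(1, 1) = 1
s5 = NOT(s1) = NOT 0 = 1
So s4 = 1 and s5 = 1.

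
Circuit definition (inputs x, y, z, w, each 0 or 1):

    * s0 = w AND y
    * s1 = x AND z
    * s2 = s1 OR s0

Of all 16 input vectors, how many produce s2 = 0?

9

s2 = s1 OR s0 must be 0, so both s1 = 0 and s0 = 0.
Enumerating the 16 input combinations, 9 give s2 = 0 and 7 give s2 = 1.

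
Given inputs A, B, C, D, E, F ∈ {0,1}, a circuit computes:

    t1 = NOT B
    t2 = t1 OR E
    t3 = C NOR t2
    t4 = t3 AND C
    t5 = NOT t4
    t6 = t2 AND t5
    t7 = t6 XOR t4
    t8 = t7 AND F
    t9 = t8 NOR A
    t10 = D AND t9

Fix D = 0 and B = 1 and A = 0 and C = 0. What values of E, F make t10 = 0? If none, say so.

Check with D = 0 and B = 1 and A = 0 and C = 0 and E=0, F=0:
t1 = NOT B = NOT 1 = 0
t2 = t1 OR E = 0 OR 0 = 0
t3 = C NOR t2 = 0 NOR 0 = 1
t4 = t3 AND C = 1 AND 0 = 0
t5 = NOT t4 = NOT 0 = 1
t6 = t2 AND t5 = 0 AND 1 = 0
t7 = t6 XOR t4 = 0 XOR 0 = 0
t8 = t7 AND F = 0 AND 0 = 0
t9 = t8 NOR A = 0 NOR 0 = 1
t10 = D AND t9 = 0 AND 1 = 0
So t10 = 0.

E=0, F=0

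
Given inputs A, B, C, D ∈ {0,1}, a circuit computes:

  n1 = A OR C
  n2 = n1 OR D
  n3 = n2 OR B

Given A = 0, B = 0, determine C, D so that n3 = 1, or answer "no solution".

C=0, D=1

Check with A = 0, B = 0 and C=0, D=1:
n1 = A OR C = 0 OR 0 = 0
n2 = n1 OR D = 0 OR 1 = 1
n3 = n2 OR B = 1 OR 0 = 1
So n3 = 1.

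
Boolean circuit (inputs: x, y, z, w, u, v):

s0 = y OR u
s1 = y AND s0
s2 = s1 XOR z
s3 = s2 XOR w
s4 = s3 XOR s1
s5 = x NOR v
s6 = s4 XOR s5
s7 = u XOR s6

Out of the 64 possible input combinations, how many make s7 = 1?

s7 = u XOR s6 must be 1, so u and s6 differ.
Enumerating the 64 input combinations, 32 give s7 = 1 and 32 give s7 = 0.

32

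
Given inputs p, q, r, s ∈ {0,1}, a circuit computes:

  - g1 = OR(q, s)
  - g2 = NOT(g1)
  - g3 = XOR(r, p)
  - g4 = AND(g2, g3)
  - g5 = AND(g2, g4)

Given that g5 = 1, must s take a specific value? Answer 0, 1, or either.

g5 = AND(g2, g4) must be 1, so both g2 = 1 and g4 = 1.
g2 = NOT(g1) must be 1, so g1 = 0.
g4 = AND(g2, g3) must be 1, so both g2 = 1 and g3 = 1.
Every assignment with g5 = 1 has s = 0; there are 2 such assignment(s).
  p=0, q=0, r=1, s=0
  p=1, q=0, r=0, s=0

0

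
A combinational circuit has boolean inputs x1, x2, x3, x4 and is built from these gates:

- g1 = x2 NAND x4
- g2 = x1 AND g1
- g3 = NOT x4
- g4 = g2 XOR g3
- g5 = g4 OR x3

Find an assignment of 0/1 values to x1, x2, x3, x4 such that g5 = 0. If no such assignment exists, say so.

Check with x1=0, x2=1, x3=0, x4=1:
g1 = x2 NAND x4 = 1 NAND 1 = 0
g2 = x1 AND g1 = 0 AND 0 = 0
g3 = NOT x4 = NOT 1 = 0
g4 = g2 XOR g3 = 0 XOR 0 = 0
g5 = g4 OR x3 = 0 OR 0 = 0
So g5 = 0 as required.

x1=0, x2=1, x3=0, x4=1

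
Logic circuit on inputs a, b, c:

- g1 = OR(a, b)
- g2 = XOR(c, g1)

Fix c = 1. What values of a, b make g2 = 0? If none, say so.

g2 = XOR(c, g1) must be 0, so c and g1 are equal.
Check with c = 1 and a=0, b=1:
g1 = OR(a, b) = OR(0, 1) = 1
g2 = XOR(c, g1) = XOR(1, 1) = 0
So g2 = 0.

a=0 b=1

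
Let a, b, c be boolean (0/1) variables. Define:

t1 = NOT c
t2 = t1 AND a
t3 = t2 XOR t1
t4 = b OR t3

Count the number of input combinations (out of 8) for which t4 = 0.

t4 = b OR t3 must be 0, so both b = 0 and t3 = 0.
t3 = t2 XOR t1 must be 0, so t2 and t1 are equal.
Enumerating the 8 input combinations, 3 give t4 = 0 and 5 give t4 = 1.

3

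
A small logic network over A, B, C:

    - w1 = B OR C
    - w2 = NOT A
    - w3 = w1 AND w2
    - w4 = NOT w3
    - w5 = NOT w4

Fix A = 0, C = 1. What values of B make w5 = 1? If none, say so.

B=1

Check with A = 0, C = 1 and B=1:
w1 = B OR C = 1 OR 1 = 1
w2 = NOT A = NOT 0 = 1
w3 = w1 AND w2 = 1 AND 1 = 1
w4 = NOT w3 = NOT 1 = 0
w5 = NOT w4 = NOT 0 = 1
So w5 = 1.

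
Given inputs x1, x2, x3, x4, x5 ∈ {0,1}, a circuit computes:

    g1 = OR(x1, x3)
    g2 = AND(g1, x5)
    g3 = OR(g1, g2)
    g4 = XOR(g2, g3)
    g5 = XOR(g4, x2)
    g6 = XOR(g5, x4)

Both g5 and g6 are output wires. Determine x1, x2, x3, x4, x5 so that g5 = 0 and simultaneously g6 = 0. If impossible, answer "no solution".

x1=0, x2=0, x3=0, x4=0, x5=1

Check with x1=0, x2=0, x3=0, x4=0, x5=1:
g1 = OR(x1, x3) = OR(0, 0) = 0
g2 = AND(g1, x5) = AND(0, 1) = 0
g3 = OR(g1, g2) = OR(0, 0) = 0
g4 = XOR(g2, g3) = XOR(0, 0) = 0
g5 = XOR(g4, x2) = XOR(0, 0) = 0
g6 = XOR(g5, x4) = XOR(0, 0) = 0
So g5 = 0 and g6 = 0.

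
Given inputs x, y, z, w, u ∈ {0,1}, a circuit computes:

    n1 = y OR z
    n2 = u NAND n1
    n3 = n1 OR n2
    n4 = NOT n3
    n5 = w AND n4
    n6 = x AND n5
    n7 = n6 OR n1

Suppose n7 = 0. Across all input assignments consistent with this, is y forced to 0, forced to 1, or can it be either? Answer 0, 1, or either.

0

n7 = n6 OR n1 must be 0, so both n6 = 0 and n1 = 0.
Every assignment with n7 = 0 has y = 0; there are 8 such assignment(s).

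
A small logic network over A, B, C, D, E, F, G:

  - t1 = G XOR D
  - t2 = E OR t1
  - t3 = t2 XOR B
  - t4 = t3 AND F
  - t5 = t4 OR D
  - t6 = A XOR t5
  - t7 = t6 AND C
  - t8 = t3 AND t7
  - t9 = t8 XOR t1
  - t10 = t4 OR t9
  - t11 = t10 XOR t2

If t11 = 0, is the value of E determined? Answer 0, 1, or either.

Both values of E occur among assignments with t11 = 0:
  E=0: A=0, B=0, C=0, D=0, E=0, F=0, G=0
  E=1: A=0, B=0, C=0, D=0, E=1, F=0, G=1

either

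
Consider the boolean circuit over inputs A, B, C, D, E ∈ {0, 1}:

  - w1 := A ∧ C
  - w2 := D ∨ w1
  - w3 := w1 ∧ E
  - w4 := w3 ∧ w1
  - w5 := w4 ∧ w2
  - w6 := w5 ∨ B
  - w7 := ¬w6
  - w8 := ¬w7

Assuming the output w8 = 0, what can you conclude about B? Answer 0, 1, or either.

w8 = ¬w7 must be 0, so w7 = 1.
w7 = ¬w6 must be 1, so w6 = 0.
w6 = w5 ∨ B must be 0, so both w5 = 0 and B = 0.
Every assignment with w8 = 0 has B = 0; there are 14 such assignment(s).

0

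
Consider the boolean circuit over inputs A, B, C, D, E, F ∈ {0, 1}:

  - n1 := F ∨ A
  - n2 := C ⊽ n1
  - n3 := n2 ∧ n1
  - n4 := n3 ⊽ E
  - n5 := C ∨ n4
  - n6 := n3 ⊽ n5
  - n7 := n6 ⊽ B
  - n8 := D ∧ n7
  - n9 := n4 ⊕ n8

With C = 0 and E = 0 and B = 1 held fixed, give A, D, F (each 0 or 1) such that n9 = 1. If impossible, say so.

A=1, D=1, F=1

n9 = n4 ⊕ n8 must be 1, so n4 and n8 differ.
Check with C = 0 and E = 0 and B = 1 and A=1, D=1, F=1:
n1 = F ∨ A = 1 ∨ 1 = 1
n2 = C ⊽ n1 = 0 ⊽ 1 = 0
n3 = n2 ∧ n1 = 0 ∧ 1 = 0
n4 = n3 ⊽ E = 0 ⊽ 0 = 1
n5 = C ∨ n4 = 0 ∨ 1 = 1
n6 = n3 ⊽ n5 = 0 ⊽ 1 = 0
n7 = n6 ⊽ B = 0 ⊽ 1 = 0
n8 = D ∧ n7 = 1 ∧ 0 = 0
n9 = n4 ⊕ n8 = 1 ⊕ 0 = 1
So n9 = 1.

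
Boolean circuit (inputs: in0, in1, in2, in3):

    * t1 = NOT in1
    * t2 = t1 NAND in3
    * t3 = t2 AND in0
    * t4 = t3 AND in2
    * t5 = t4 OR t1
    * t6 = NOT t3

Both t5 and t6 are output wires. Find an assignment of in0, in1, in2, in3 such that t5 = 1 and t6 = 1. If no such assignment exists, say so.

in0=1 in1=0 in2=0 in3=1

Check with in0=1 in1=0 in2=0 in3=1:
t1 = NOT in1 = NOT 0 = 1
t2 = t1 NAND in3 = 1 NAND 1 = 0
t3 = t2 AND in0 = 0 AND 1 = 0
t4 = t3 AND in2 = 0 AND 0 = 0
t5 = t4 OR t1 = 0 OR 1 = 1
t6 = NOT t3 = NOT 0 = 1
So t5 = 1 and t6 = 1.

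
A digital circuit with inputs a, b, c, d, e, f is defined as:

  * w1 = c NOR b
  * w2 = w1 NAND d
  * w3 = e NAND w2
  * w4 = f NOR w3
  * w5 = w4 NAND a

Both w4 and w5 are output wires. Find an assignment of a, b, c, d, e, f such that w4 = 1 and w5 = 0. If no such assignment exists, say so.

Check with a=1 b=1 c=1 d=0 e=1 f=0:
w1 = c NOR b = 1 NOR 1 = 0
w2 = w1 NAND d = 0 NAND 0 = 1
w3 = e NAND w2 = 1 NAND 1 = 0
w4 = f NOR w3 = 0 NOR 0 = 1
w5 = w4 NAND a = 1 NAND 1 = 0
So w4 = 1 and w5 = 0.

a=1 b=1 c=1 d=0 e=1 f=0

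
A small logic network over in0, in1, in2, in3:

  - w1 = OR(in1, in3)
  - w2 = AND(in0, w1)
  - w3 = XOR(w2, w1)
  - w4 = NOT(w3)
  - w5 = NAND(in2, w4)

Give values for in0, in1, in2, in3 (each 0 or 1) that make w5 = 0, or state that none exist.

in0=1, in1=1, in2=1, in3=0

w5 = NAND(in2, w4) must be 0, so both in2 = 1 and w4 = 1.
w4 = NOT(w3) must be 1, so w3 = 0.
w3 = XOR(w2, w1) must be 0, so w2 and w1 are equal.
Check with in0=1, in1=1, in2=1, in3=0:
w1 = OR(in1, in3) = OR(1, 0) = 1
w2 = AND(in0, w1) = AND(1, 1) = 1
w3 = XOR(w2, w1) = XOR(1, 1) = 0
w4 = NOT(w3) = NOT 0 = 1
w5 = NAND(in2, w4) = NAND(1, 1) = 0
So w5 = 0 as required.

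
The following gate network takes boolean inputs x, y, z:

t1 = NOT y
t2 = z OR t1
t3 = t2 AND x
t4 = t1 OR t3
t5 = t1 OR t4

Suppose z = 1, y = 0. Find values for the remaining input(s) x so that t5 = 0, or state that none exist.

With z = 1, y = 0 fixed, none of the 2 settings of x give t5 = 0.
For example, with x=1:
t1 = NOT y = NOT 0 = 1
t2 = z OR t1 = 1 OR 1 = 1
t3 = t2 AND x = 1 AND 1 = 1
t4 = t1 OR t3 = 1 OR 1 = 1
t5 = t1 OR t4 = 1 OR 1 = 1
giving t5 = 1 ≠ 0.

no solution exists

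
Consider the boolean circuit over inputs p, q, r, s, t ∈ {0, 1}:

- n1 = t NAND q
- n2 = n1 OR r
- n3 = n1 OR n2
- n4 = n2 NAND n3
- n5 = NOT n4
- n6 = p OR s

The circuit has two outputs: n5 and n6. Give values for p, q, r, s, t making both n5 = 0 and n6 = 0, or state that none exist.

p=0, q=1, r=0, s=0, t=1

Check with p=0, q=1, r=0, s=0, t=1:
n1 = t NAND q = 1 NAND 1 = 0
n2 = n1 OR r = 0 OR 0 = 0
n3 = n1 OR n2 = 0 OR 0 = 0
n4 = n2 NAND n3 = 0 NAND 0 = 1
n5 = NOT n4 = NOT 1 = 0
n6 = p OR s = 0 OR 0 = 0
So n5 = 0 and n6 = 0.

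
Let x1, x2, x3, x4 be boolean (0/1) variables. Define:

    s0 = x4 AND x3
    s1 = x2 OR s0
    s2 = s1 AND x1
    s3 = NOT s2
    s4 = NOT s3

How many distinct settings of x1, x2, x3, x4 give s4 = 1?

5

s4 = NOT s3 must be 1, so s3 = 0.
s3 = NOT s2 must be 0, so s2 = 1.
Satisfying assignments:
  x1=1, x2=0, x3=1, x4=1
  x1=1, x2=1, x3=0, x4=0
  x1=1, x2=1, x3=0, x4=1
  x1=1, x2=1, x3=1, x4=0
  x1=1, x2=1, x3=1, x4=1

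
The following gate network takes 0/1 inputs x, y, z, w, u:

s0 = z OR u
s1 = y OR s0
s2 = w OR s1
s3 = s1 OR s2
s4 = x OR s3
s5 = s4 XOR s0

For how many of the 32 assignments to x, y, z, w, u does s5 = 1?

s5 = s4 XOR s0 must be 1, so s4 and s0 differ.
Enumerating the 32 input combinations, 7 give s5 = 1 and 25 give s5 = 0.

7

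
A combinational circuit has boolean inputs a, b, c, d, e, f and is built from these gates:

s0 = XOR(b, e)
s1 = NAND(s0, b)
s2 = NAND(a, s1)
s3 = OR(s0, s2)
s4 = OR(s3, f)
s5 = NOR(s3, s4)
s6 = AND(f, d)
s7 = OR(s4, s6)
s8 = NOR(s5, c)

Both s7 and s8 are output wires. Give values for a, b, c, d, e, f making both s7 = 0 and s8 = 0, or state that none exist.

a=1, b=0, c=1, d=0, e=0, f=0

Check with a=1, b=0, c=1, d=0, e=0, f=0:
s0 = XOR(b, e) = XOR(0, 0) = 0
s1 = NAND(s0, b) = NAND(0, 0) = 1
s2 = NAND(a, s1) = NAND(1, 1) = 0
s3 = OR(s0, s2) = OR(0, 0) = 0
s4 = OR(s3, f) = OR(0, 0) = 0
s5 = NOR(s3, s4) = NOR(0, 0) = 1
s6 = AND(f, d) = AND(0, 0) = 0
s7 = OR(s4, s6) = OR(0, 0) = 0
s8 = NOR(s5, c) = NOR(1, 1) = 0
So s7 = 0 and s8 = 0.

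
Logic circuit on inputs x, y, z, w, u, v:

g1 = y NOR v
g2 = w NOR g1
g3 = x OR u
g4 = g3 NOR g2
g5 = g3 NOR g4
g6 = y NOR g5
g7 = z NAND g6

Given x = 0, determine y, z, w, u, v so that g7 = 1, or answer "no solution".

y=1, z=0, w=1, u=1, v=1

g7 = z NAND g6 must be 1, so at least one of z, g6 is 0.
Check with x = 0 and y=1, z=0, w=1, u=1, v=1:
g1 = y NOR v = 1 NOR 1 = 0
g2 = w NOR g1 = 1 NOR 0 = 0
g3 = x OR u = 0 OR 1 = 1
g4 = g3 NOR g2 = 1 NOR 0 = 0
g5 = g3 NOR g4 = 1 NOR 0 = 0
g6 = y NOR g5 = 1 NOR 0 = 0
g7 = z NAND g6 = 0 NAND 0 = 1
So g7 = 1.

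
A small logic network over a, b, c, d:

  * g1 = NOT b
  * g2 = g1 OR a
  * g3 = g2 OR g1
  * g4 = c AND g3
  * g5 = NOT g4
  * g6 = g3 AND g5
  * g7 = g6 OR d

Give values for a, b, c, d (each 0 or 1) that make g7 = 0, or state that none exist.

a=0, b=1, c=1, d=0

g7 = g6 OR d must be 0, so both g6 = 0 and d = 0.
Check with a=0, b=1, c=1, d=0:
g1 = NOT b = NOT 1 = 0
g2 = g1 OR a = 0 OR 0 = 0
g3 = g2 OR g1 = 0 OR 0 = 0
g4 = c AND g3 = 1 AND 0 = 0
g5 = NOT g4 = NOT 0 = 1
g6 = g3 AND g5 = 0 AND 1 = 0
g7 = g6 OR d = 0 OR 0 = 0
So g7 = 0 as required.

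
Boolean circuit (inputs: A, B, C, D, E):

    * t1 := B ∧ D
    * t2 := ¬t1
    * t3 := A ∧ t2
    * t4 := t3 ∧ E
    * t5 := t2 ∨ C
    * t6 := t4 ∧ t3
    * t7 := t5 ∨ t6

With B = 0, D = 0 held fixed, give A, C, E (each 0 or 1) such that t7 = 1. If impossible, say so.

A=0, C=0, E=0

Check with B = 0, D = 0 and A=0, C=0, E=0:
t1 = B ∧ D = 0 ∧ 0 = 0
t2 = ¬t1 = ¬0 = 1
t3 = A ∧ t2 = 0 ∧ 1 = 0
t4 = t3 ∧ E = 0 ∧ 0 = 0
t5 = t2 ∨ C = 1 ∨ 0 = 1
t6 = t4 ∧ t3 = 0 ∧ 0 = 0
t7 = t5 ∨ t6 = 1 ∨ 0 = 1
So t7 = 1.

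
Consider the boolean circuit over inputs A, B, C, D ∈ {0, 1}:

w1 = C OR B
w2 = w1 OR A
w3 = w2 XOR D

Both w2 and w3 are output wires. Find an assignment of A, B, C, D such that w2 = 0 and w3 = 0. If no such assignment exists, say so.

A=0 B=0 C=0 D=0

Check with A=0 B=0 C=0 D=0:
w1 = C OR B = 0 OR 0 = 0
w2 = w1 OR A = 0 OR 0 = 0
w3 = w2 XOR D = 0 XOR 0 = 0
So w2 = 0 and w3 = 0.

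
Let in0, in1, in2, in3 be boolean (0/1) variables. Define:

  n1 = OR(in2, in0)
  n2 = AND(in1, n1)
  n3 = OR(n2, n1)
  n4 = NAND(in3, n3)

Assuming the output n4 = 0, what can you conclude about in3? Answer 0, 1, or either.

n4 = NAND(in3, n3) must be 0, so both in3 = 1 and n3 = 1.
Every assignment with n4 = 0 has in3 = 1; there are 6 such assignment(s).

1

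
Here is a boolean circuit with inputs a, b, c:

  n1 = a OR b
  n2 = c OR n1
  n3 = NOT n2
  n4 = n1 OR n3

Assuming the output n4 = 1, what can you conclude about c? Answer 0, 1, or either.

Both values of c occur among assignments with n4 = 1:
  c=0: a=0, b=0, c=0
  c=1: a=0, b=1, c=1

either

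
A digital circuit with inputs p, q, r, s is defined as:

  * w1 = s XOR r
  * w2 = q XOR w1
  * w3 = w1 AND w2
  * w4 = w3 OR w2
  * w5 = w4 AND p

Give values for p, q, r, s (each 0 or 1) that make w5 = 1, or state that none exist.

w5 = w4 AND p must be 1, so both w4 = 1 and p = 1.
Check with p=1, q=1, r=0, s=0:
w1 = s XOR r = 0 XOR 0 = 0
w2 = q XOR w1 = 1 XOR 0 = 1
w3 = w1 AND w2 = 0 AND 1 = 0
w4 = w3 OR w2 = 0 OR 1 = 1
w5 = w4 AND p = 1 AND 1 = 1
So w5 = 1 as required.

p=1, q=1, r=0, s=0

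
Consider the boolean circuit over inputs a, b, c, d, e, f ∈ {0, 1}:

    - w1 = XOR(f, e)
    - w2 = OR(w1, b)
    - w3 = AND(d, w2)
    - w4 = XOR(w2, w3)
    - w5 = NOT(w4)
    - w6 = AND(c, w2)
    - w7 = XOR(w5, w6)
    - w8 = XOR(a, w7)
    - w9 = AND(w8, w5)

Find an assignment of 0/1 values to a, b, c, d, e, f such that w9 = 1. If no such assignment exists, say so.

a=0 b=1 c=0 d=1 e=0 f=1

Check with a=0 b=1 c=0 d=1 e=0 f=1:
w1 = XOR(f, e) = XOR(1, 0) = 1
w2 = OR(w1, b) = OR(1, 1) = 1
w3 = AND(d, w2) = AND(1, 1) = 1
w4 = XOR(w2, w3) = XOR(1, 1) = 0
w5 = NOT(w4) = NOT 0 = 1
w6 = AND(c, w2) = AND(0, 1) = 0
w7 = XOR(w5, w6) = XOR(1, 0) = 1
w8 = XOR(a, w7) = XOR(0, 1) = 1
w9 = AND(w8, w5) = AND(1, 1) = 1
So w9 = 1 as required.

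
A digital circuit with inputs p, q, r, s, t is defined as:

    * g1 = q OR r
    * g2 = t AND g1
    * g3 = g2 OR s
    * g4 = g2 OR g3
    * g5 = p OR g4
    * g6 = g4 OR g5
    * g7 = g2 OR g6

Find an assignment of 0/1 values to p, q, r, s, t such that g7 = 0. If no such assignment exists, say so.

Check with p=0, q=1, r=1, s=0, t=0:
g1 = q OR r = 1 OR 1 = 1
g2 = t AND g1 = 0 AND 1 = 0
g3 = g2 OR s = 0 OR 0 = 0
g4 = g2 OR g3 = 0 OR 0 = 0
g5 = p OR g4 = 0 OR 0 = 0
g6 = g4 OR g5 = 0 OR 0 = 0
g7 = g2 OR g6 = 0 OR 0 = 0
So g7 = 0 as required.

p=0, q=1, r=1, s=0, t=0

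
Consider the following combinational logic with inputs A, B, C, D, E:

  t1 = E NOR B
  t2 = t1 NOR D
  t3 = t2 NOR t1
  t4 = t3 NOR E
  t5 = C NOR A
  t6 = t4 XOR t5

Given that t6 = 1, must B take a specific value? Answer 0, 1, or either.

either

Both values of B occur among assignments with t6 = 1:
  B=0: A=0, B=0, C=0, D=0, E=1
  B=1: A=0, B=1, C=0, D=0, E=1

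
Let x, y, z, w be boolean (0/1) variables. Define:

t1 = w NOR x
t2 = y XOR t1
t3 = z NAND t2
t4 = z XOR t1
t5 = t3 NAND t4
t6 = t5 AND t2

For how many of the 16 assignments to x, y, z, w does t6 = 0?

t6 = t5 AND t2 must be 0, so at least one of t5, t2 is 0.
Enumerating the 16 input combinations, 9 give t6 = 0 and 7 give t6 = 1.

9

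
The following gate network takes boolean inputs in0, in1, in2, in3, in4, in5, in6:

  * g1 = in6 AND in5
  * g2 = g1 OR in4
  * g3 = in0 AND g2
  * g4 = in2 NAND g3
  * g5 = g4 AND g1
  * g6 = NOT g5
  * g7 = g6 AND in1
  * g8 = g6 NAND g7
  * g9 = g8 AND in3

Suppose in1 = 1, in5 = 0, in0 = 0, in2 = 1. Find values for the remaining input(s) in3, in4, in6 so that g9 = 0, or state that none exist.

in3=1 in4=0 in6=1

g9 = g8 AND in3 must be 0, so at least one of g8, in3 is 0.
Check with in1 = 1, in5 = 0, in0 = 0, in2 = 1 and in3=1, in4=0, in6=1:
g1 = in6 AND in5 = 1 AND 0 = 0
g2 = g1 OR in4 = 0 OR 0 = 0
g3 = in0 AND g2 = 0 AND 0 = 0
g4 = in2 NAND g3 = 1 NAND 0 = 1
g5 = g4 AND g1 = 1 AND 0 = 0
g6 = NOT g5 = NOT 0 = 1
g7 = g6 AND in1 = 1 AND 1 = 1
g8 = g6 NAND g7 = 1 NAND 1 = 0
g9 = g8 AND in3 = 0 AND 1 = 0
So g9 = 0.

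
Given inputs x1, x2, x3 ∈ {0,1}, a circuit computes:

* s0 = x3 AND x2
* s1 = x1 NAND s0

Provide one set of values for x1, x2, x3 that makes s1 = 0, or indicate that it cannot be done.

x1=1, x2=1, x3=1

Check with x1=1, x2=1, x3=1:
s0 = x3 AND x2 = 1 AND 1 = 1
s1 = x1 NAND s0 = 1 NAND 1 = 0
So s1 = 0 as required.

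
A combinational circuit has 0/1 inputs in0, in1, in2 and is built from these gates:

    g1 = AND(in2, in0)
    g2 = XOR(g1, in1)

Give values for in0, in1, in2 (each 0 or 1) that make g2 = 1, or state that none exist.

Check with in0=1, in1=0, in2=1:
g1 = AND(in2, in0) = AND(1, 1) = 1
g2 = XOR(g1, in1) = XOR(1, 0) = 1
So g2 = 1 as required.

in0=1, in1=0, in2=1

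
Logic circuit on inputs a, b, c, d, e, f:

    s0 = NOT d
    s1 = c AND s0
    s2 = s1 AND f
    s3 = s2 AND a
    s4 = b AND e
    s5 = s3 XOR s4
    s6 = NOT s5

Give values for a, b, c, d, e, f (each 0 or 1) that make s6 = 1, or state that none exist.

s6 = NOT s5 must be 1, so s5 = 0.
Check with a=1, b=0, c=0, d=1, e=1, f=1:
s0 = NOT d = NOT 1 = 0
s1 = c AND s0 = 0 AND 0 = 0
s2 = s1 AND f = 0 AND 1 = 0
s3 = s2 AND a = 0 AND 1 = 0
s4 = b AND e = 0 AND 1 = 0
s5 = s3 XOR s4 = 0 XOR 0 = 0
s6 = NOT s5 = NOT 0 = 1
So s6 = 1 as required.

a=1, b=0, c=0, d=1, e=1, f=1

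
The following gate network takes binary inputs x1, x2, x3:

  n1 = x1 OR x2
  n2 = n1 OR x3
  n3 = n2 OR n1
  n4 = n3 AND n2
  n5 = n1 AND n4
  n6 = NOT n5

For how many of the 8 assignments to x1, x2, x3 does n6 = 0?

6

n6 = NOT n5 must be 0, so n5 = 1.
n5 = n1 AND n4 must be 1, so both n1 = 1 and n4 = 1.
Satisfying assignments:
  x1=0, x2=1, x3=0
  x1=0, x2=1, x3=1
  x1=1, x2=0, x3=0
  x1=1, x2=0, x3=1
  x1=1, x2=1, x3=0
  x1=1, x2=1, x3=1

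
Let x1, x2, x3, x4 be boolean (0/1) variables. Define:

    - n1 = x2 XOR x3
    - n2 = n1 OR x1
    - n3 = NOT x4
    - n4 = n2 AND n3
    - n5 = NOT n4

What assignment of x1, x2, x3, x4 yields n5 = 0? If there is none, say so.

x1=1, x2=0, x3=1, x4=0

n5 = NOT n4 must be 0, so n4 = 1.
n4 = n2 AND n3 must be 1, so both n2 = 1 and n3 = 1.
Check with x1=1, x2=0, x3=1, x4=0:
n1 = x2 XOR x3 = 0 XOR 1 = 1
n2 = n1 OR x1 = 1 OR 1 = 1
n3 = NOT x4 = NOT 0 = 1
n4 = n2 AND n3 = 1 AND 1 = 1
n5 = NOT n4 = NOT 1 = 0
So n5 = 0 as required.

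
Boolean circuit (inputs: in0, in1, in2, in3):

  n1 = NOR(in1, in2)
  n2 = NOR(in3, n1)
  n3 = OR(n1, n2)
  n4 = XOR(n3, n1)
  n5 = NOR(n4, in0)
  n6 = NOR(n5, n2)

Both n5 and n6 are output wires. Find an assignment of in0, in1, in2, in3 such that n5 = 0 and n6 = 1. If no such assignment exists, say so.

Check with in0=1, in1=0, in2=0, in3=0:
n1 = NOR(in1, in2) = NOR(0, 0) = 1
n2 = NOR(in3, n1) = NOR(0, 1) = 0
n3 = OR(n1, n2) = OR(1, 0) = 1
n4 = XOR(n3, n1) = XOR(1, 1) = 0
n5 = NOR(n4, in0) = NOR(0, 1) = 0
n6 = NOR(n5, n2) = NOR(0, 0) = 1
So n5 = 0 and n6 = 1.

in0=1, in1=0, in2=0, in3=0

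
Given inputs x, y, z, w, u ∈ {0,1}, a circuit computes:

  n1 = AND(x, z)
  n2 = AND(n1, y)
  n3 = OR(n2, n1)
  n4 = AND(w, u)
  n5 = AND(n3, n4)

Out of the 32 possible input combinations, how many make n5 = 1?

2

n5 = AND(n3, n4) must be 1, so both n3 = 1 and n4 = 1.
n3 = OR(n2, n1) must be 1, so at least one of n2, n1 is 1.
Satisfying assignments:
  x=1, y=0, z=1, w=1, u=1
  x=1, y=1, z=1, w=1, u=1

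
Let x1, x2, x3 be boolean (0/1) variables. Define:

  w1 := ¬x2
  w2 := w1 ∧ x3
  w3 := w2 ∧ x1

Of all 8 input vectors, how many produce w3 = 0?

7

w3 = w2 ∧ x1 must be 0, so at least one of w2, x1 is 0.
Enumerating the 8 input combinations, 7 give w3 = 0 and 1 give w3 = 1.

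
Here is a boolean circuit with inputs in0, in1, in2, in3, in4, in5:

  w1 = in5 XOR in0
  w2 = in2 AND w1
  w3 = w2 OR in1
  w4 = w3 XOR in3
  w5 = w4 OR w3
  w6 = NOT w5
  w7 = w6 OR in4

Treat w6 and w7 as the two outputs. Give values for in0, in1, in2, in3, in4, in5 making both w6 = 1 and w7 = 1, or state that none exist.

in0=0, in1=0, in2=0, in3=0, in4=1, in5=1

Check with in0=0, in1=0, in2=0, in3=0, in4=1, in5=1:
w1 = in5 XOR in0 = 1 XOR 0 = 1
w2 = in2 AND w1 = 0 AND 1 = 0
w3 = w2 OR in1 = 0 OR 0 = 0
w4 = w3 XOR in3 = 0 XOR 0 = 0
w5 = w4 OR w3 = 0 OR 0 = 0
w6 = NOT w5 = NOT 0 = 1
w7 = w6 OR in4 = 1 OR 1 = 1
So w6 = 1 and w7 = 1.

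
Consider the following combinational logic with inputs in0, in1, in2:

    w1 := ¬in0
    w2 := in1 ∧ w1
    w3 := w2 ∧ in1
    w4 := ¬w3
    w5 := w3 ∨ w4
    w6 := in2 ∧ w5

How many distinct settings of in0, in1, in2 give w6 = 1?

w6 = in2 ∧ w5 must be 1, so both in2 = 1 and w5 = 1.
w5 = w3 ∨ w4 must be 1, so at least one of w3, w4 is 1.
Satisfying assignments:
  in0=0, in1=0, in2=1
  in0=0, in1=1, in2=1
  in0=1, in1=0, in2=1
  in0=1, in1=1, in2=1

4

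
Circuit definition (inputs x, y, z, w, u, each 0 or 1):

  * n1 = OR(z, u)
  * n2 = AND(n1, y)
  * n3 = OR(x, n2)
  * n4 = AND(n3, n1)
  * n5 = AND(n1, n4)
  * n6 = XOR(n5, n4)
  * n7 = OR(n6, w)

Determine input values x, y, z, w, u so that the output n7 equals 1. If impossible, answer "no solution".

Check with x=1 y=0 z=1 w=1 u=1:
n1 = OR(z, u) = OR(1, 1) = 1
n2 = AND(n1, y) = AND(1, 0) = 0
n3 = OR(x, n2) = OR(1, 0) = 1
n4 = AND(n3, n1) = AND(1, 1) = 1
n5 = AND(n1, n4) = AND(1, 1) = 1
n6 = XOR(n5, n4) = XOR(1, 1) = 0
n7 = OR(n6, w) = OR(0, 1) = 1
So n7 = 1 as required.

x=1 y=0 z=1 w=1 u=1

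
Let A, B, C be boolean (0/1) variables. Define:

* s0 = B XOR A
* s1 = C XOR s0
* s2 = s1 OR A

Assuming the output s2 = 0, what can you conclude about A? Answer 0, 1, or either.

s2 = s1 OR A must be 0, so both s1 = 0 and A = 0.
Every assignment with s2 = 0 has A = 0; there are 2 such assignment(s).
  A=0, B=0, C=0
  A=0, B=1, C=1

0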